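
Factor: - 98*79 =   -  7742=   -  2^1*7^2*79^1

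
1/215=1/215 = 0.00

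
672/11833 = 672/11833 = 0.06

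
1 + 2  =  3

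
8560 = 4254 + 4306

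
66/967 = 66/967 =0.07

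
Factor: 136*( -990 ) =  - 134640 = - 2^4*3^2*5^1*11^1*17^1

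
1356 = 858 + 498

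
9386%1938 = 1634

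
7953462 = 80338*99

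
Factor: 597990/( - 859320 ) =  - 643/924=- 2^( - 2 )*3^ ( - 1)*7^( - 1)*11^ ( - 1 ) * 643^1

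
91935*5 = 459675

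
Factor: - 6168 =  - 2^3 *3^1*257^1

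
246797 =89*2773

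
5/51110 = 1/10222 = 0.00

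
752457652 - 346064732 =406392920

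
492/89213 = 492/89213 = 0.01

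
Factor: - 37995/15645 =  - 17/7 = - 7^( - 1 ) * 17^1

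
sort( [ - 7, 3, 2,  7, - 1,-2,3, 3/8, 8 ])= [- 7 , - 2 , - 1, 3/8, 2 , 3, 3,7,  8] 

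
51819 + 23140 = 74959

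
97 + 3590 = 3687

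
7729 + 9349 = 17078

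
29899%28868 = 1031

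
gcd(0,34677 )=34677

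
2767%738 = 553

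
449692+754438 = 1204130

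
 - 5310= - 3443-1867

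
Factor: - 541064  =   - 2^3*47^1*1439^1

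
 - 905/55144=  - 905/55144 = - 0.02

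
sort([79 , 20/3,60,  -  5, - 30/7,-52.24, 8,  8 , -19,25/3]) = [-52.24, - 19,-5 ,-30/7,20/3,8, 8,25/3,  60,79]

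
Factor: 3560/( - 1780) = - 2^1 = - 2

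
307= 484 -177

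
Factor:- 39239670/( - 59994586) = 19619835/29997293  =  3^1*5^1*211^1*6199^1*29997293^(  -  1)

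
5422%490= 32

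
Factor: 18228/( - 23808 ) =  - 2^(  -  6) * 7^2 =- 49/64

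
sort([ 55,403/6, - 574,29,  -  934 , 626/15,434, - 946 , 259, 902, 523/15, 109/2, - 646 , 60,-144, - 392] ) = [  -  946,-934 ,  -  646, - 574, - 392, - 144,29, 523/15,626/15,  109/2, 55, 60, 403/6, 259, 434, 902]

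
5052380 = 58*87110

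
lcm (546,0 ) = 0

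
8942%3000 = 2942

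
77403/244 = 317 + 55/244 = 317.23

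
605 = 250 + 355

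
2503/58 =43  +  9/58 = 43.16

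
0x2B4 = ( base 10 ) 692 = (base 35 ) JR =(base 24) 14k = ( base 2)1010110100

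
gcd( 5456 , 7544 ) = 8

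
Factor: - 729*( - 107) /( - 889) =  - 78003/889 = - 3^6*7^( - 1)*107^1*127^( - 1 )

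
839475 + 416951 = 1256426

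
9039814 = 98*92243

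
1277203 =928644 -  - 348559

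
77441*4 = 309764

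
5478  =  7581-2103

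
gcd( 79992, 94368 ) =24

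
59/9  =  6 + 5/9 = 6.56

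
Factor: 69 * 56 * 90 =347760 = 2^4*3^3*5^1*7^1  *  23^1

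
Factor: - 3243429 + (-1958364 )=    - 5201793 = -  3^3 * 37^1*41^1*127^1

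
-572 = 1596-2168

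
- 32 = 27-59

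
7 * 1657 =11599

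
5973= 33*181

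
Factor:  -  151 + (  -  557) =  -  2^2*3^1 * 59^1=-708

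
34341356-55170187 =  - 20828831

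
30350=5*6070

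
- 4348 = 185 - 4533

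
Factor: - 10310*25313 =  - 260977030 = - 2^1 * 5^1*17^1*1031^1 * 1489^1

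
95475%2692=1255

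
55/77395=11/15479 = 0.00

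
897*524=470028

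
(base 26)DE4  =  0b10001111000100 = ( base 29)APL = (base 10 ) 9156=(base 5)243111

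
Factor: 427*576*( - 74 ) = - 2^7*3^2*7^1*37^1*61^1=- 18200448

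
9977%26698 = 9977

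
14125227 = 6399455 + 7725772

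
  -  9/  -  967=9/967 = 0.01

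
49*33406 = 1636894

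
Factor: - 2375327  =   - 2375327^1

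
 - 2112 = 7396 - 9508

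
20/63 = 20/63 = 0.32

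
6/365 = 6/365 = 0.02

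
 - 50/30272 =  - 25/15136 = - 0.00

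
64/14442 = 32/7221 = 0.00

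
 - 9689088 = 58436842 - 68125930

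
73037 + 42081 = 115118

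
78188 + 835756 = 913944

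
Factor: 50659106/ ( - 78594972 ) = - 2^( - 1)*3^( - 1)*53^ (  -  1)*139^1 *149^1 * 191^(-1)*647^(  -  1 )*1223^1 =-25329553/39297486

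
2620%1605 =1015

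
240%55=20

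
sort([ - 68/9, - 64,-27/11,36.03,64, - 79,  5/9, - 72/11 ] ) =[ - 79, - 64, - 68/9, - 72/11, - 27/11,  5/9, 36.03, 64]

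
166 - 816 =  - 650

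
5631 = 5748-117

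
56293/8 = 7036 + 5/8 =7036.62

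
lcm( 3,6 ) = 6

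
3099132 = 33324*93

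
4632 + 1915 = 6547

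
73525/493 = 149+4/29 = 149.14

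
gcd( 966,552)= 138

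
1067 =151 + 916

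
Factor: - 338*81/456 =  - 4563/76 = - 2^(-2)*3^3*13^2*19^( - 1 ) 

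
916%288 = 52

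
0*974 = 0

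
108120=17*6360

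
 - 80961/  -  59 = 80961/59 = 1372.22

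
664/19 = 664/19 = 34.95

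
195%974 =195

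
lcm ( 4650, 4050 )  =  125550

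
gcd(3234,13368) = 6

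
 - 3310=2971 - 6281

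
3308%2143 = 1165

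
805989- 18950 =787039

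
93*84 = 7812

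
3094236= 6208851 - 3114615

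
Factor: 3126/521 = 6 = 2^1 * 3^1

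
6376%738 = 472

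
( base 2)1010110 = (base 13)68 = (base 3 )10012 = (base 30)2Q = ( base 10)86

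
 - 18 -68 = -86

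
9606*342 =3285252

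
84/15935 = 84/15935 = 0.01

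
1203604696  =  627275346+576329350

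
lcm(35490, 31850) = 1242150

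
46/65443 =46/65443 =0.00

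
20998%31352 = 20998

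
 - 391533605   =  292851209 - 684384814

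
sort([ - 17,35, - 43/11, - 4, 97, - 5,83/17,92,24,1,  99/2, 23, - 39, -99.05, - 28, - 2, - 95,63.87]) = [ - 99.05, - 95,-39 , - 28, - 17, - 5,-4, - 43/11, - 2, 1,83/17,23, 24,  35 , 99/2,63.87,  92, 97]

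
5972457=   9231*647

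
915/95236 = 915/95236 = 0.01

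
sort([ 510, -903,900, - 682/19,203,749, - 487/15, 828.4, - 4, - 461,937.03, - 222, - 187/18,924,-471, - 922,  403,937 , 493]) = [ - 922, - 903, - 471,-461, -222, - 682/19, - 487/15, - 187/18  ,- 4,203, 403,493, 510,749,828.4, 900,924,937, 937.03 ] 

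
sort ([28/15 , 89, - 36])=[ - 36, 28/15, 89]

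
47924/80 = 599 + 1/20 = 599.05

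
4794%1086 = 450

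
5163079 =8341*619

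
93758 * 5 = 468790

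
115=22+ 93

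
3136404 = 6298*498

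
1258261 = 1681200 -422939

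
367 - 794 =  - 427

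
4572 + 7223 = 11795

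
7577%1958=1703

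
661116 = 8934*74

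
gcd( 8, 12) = 4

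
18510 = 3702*5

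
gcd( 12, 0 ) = 12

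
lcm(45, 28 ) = 1260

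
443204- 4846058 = -4402854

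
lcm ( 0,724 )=0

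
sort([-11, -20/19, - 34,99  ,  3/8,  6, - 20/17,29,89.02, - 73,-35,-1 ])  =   [-73,-35,-34, - 11,-20/17,-20/19,-1,3/8,6, 29,89.02,  99 ] 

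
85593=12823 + 72770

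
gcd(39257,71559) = 1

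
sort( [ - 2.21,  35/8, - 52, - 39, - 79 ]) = [ - 79, - 52, - 39, - 2.21,35/8] 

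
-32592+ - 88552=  -121144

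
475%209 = 57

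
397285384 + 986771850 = 1384057234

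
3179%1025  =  104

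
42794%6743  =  2336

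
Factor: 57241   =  57241^1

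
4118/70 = 2059/35= 58.83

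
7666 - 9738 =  - 2072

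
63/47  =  63/47 = 1.34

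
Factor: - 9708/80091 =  - 2^2 *3^ ( - 1 )*11^(-1 ) = - 4/33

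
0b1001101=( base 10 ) 77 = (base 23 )38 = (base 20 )3H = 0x4d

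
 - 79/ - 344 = 79/344 = 0.23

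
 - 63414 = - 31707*2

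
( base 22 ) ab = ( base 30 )7L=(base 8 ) 347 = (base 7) 450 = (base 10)231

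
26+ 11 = 37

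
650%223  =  204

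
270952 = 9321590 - 9050638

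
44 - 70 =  - 26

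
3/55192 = 3/55192 = 0.00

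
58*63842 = 3702836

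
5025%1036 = 881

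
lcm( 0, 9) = 0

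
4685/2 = 2342+1/2 = 2342.50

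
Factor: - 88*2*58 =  - 2^5 *11^1 * 29^1 = - 10208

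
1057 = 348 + 709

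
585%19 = 15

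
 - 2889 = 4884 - 7773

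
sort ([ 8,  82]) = [8,  82 ]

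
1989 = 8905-6916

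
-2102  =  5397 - 7499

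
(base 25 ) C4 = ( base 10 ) 304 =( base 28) ao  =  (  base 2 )100110000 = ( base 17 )10f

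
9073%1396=697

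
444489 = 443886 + 603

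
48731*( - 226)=-11013206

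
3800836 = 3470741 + 330095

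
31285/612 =51 + 73/612 = 51.12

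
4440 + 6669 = 11109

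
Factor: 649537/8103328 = 2^( - 5)*7^1*92791^1*253229^(  -  1 )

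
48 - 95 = -47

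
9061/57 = 158 + 55/57= 158.96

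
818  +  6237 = 7055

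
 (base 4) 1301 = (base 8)161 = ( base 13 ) 89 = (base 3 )11012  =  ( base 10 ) 113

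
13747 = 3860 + 9887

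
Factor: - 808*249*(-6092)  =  2^5*3^1*83^1* 101^1*1523^1 = 1225661664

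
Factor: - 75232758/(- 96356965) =2^1 * 3^1*5^( - 1)*53^1*359^1*659^1*19271393^(-1)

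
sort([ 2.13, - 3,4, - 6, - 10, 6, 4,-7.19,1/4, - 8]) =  [ - 10,  -  8,-7.19, - 6,-3,1/4, 2.13,  4,4 , 6 ]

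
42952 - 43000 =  - 48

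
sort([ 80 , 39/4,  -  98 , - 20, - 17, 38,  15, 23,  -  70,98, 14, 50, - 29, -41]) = [-98, - 70,-41,- 29, - 20, - 17,39/4 , 14,15, 23,38, 50, 80, 98 ] 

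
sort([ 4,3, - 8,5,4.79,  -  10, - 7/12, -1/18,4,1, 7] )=[ - 10, - 8,-7/12  , - 1/18, 1,3,4, 4,4.79 , 5,7] 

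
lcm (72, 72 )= 72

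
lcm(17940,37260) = 484380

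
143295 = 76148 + 67147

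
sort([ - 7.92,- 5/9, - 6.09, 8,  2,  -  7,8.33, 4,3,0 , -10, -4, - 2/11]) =[- 10, - 7.92, - 7 , - 6.09 , - 4, - 5/9, - 2/11, 0,  2,  3,  4, 8,8.33 ] 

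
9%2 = 1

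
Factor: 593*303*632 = 113557128 = 2^3*3^1*79^1 * 101^1*593^1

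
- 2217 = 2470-4687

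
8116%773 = 386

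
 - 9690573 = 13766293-23456866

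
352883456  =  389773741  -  36890285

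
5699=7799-2100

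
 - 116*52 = -6032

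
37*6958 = 257446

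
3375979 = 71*47549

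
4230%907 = 602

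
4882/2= 2441  =  2441.00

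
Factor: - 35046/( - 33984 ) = 2^ (  -  5 )*3^1*11^1 = 33/32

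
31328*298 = 9335744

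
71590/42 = 1704+11/21 = 1704.52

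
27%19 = 8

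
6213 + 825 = 7038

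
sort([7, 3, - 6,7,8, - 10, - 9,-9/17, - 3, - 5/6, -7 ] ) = [ - 10, - 9,-7, - 6, - 3 , - 5/6, - 9/17,3, 7, 7,8 ]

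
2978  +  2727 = 5705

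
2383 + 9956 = 12339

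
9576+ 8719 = 18295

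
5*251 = 1255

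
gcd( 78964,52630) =38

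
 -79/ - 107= 79/107 = 0.74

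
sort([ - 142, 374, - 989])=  [ - 989, - 142, 374 ]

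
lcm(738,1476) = 1476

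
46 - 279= - 233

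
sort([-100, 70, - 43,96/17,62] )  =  [ - 100  ,  -  43,96/17,62, 70 ]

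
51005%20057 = 10891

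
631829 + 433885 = 1065714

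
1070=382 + 688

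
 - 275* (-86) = 23650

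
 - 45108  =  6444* ( - 7)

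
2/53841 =2/53841 = 0.00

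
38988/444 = 87 + 30/37 = 87.81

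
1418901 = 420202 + 998699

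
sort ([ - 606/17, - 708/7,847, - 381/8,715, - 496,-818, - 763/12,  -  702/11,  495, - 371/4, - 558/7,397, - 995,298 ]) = [- 995, - 818,-496, -708/7,-371/4, - 558/7, - 702/11, - 763/12, - 381/8, - 606/17,  298, 397 , 495, 715, 847] 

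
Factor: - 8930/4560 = - 2^(-3 ) * 3^( - 1 ) *47^1=- 47/24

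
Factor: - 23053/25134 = -2^( - 1)*3^( - 1)*59^(-1 )*71^(- 1)*23053^1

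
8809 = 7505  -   - 1304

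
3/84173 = 3/84173 = 0.00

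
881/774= 1 + 107/774 = 1.14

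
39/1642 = 39/1642 = 0.02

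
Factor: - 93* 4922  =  -457746 = - 2^1*3^1*23^1*31^1*107^1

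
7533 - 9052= - 1519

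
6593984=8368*788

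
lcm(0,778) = 0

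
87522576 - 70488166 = 17034410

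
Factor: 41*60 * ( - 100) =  - 246000 = - 2^4*3^1 * 5^3 * 41^1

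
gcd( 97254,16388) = 2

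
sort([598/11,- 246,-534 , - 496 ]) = [ - 534, - 496 , - 246, 598/11]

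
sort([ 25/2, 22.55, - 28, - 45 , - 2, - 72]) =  [- 72, -45,- 28,- 2,25/2 , 22.55] 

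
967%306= 49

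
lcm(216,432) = 432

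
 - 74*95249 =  - 7048426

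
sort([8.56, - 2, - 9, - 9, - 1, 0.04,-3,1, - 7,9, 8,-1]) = [ - 9, - 9, - 7, - 3, - 2, - 1 , - 1 , 0.04 , 1,8,8.56, 9 ] 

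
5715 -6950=-1235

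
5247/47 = 5247/47 = 111.64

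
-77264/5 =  - 77264/5 = - 15452.80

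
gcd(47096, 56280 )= 56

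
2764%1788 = 976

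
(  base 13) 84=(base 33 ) 39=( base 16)6C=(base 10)108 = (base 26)44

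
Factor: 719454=2^1 * 3^1*19^1*6311^1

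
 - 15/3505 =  - 1 + 698/701 = - 0.00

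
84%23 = 15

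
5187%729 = 84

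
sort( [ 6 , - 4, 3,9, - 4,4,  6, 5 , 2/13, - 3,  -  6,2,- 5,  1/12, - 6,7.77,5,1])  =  [ - 6, - 6, - 5, -4, - 4, - 3,1/12,2/13,1,  2,  3, 4,5,  5 , 6,  6, 7.77,9 ] 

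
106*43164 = 4575384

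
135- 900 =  - 765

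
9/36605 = 9/36605= 0.00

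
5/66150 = 1/13230 = 0.00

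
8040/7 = 1148 + 4/7 = 1148.57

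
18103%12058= 6045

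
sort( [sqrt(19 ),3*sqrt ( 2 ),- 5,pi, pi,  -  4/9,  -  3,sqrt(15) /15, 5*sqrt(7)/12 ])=[ - 5,-3,-4/9, sqrt(15 )/15, 5*sqrt(7)/12, pi,pi,3*sqrt(2), sqrt( 19)]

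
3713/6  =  618+5/6 = 618.83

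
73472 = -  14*(  -  5248 ) 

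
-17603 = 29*( - 607)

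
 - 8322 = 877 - 9199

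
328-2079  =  -1751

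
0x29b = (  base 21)1ag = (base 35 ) J2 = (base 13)3c4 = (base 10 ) 667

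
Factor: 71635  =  5^1 *14327^1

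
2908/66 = 1454/33=   44.06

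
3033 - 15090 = -12057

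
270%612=270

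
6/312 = 1/52=0.02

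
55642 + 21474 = 77116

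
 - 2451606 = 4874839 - 7326445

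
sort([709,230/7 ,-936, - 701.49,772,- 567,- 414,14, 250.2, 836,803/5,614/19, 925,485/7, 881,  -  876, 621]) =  [- 936, - 876,-701.49, - 567  , - 414,14,614/19,230/7,485/7,803/5,250.2,  621, 709,772, 836, 881,925] 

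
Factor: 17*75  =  3^1*5^2*17^1 = 1275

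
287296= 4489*64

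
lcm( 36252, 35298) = 1341324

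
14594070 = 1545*9446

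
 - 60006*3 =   -  180018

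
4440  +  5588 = 10028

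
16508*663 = 10944804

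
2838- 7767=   -  4929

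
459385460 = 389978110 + 69407350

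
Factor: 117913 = 61^1*1933^1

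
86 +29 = 115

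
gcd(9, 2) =1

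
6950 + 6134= 13084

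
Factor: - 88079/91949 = -11^ ( -1)*13^( -1 )*643^( - 1) * 88079^1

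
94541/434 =217 + 363/434 = 217.84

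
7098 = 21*338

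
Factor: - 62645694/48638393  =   - 2^1*3^1*1613^1*6473^1*6563^(- 1) *7411^( - 1)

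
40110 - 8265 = 31845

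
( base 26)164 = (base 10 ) 836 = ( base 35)NV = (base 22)1G0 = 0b1101000100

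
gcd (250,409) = 1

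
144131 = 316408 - 172277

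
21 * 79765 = 1675065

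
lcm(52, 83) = 4316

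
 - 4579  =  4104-8683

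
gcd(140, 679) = 7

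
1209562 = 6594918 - 5385356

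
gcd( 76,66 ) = 2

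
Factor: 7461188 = 2^2* 7^1*43^1*6197^1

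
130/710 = 13/71= 0.18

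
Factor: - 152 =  - 2^3*19^1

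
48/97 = 48/97 = 0.49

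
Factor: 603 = 3^2*67^1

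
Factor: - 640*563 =-360320 = -2^7*5^1*563^1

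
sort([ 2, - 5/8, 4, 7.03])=[ - 5/8,2, 4, 7.03 ]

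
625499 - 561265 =64234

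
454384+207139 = 661523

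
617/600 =1 + 17/600 = 1.03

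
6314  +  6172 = 12486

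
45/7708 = 45/7708= 0.01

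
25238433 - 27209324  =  - 1970891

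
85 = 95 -10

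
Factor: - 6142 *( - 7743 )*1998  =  95019896988 = 2^2*3^4*29^1*37^2*83^1*89^1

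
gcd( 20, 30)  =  10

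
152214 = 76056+76158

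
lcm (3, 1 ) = 3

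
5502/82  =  2751/41=67.10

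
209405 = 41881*5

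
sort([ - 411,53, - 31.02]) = [ - 411,-31.02,53]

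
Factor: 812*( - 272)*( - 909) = 200765376  =  2^6*3^2*7^1*17^1*29^1*101^1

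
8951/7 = 1278 + 5/7 = 1278.71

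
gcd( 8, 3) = 1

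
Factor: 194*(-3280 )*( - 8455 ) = 2^5*5^2*19^1*41^1 * 89^1*97^1 = 5380085600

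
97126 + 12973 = 110099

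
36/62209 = 36/62209 = 0.00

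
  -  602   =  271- 873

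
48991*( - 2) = - 97982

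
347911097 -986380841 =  - 638469744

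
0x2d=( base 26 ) 1J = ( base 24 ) 1L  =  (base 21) 23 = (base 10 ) 45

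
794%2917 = 794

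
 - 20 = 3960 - 3980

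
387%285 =102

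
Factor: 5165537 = 13^1*197^1*2017^1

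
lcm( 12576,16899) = 540768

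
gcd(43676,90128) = 4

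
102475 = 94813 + 7662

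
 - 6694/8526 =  - 1 + 916/4263=- 0.79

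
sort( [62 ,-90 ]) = [ - 90,62 ] 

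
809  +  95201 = 96010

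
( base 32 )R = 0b11011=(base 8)33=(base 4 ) 123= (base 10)27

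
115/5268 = 115/5268 = 0.02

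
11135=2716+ 8419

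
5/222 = 5/222 = 0.02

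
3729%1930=1799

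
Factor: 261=3^2*29^1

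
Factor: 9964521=3^2*7^1*277^1*571^1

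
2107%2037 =70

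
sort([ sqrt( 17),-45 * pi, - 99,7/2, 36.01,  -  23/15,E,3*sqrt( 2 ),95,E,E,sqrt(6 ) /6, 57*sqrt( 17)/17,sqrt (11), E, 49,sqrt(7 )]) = [-45*pi, - 99, - 23/15,sqrt( 6 ) /6,sqrt (7), E , E, E , E,sqrt (11 ),7/2, sqrt(17 ), 3*sqrt(2 ),  57*sqrt(17)/17, 36.01,  49,95 ]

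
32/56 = 4/7 = 0.57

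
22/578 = 11/289  =  0.04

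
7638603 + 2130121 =9768724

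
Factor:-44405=-5^1*83^1*107^1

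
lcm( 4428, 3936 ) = 35424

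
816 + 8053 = 8869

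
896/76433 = 128/10919 = 0.01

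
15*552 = 8280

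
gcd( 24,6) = 6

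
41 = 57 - 16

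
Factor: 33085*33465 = 3^1*5^2 * 13^1* 23^1*97^1*509^1 = 1107189525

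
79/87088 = 79/87088= 0.00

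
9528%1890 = 78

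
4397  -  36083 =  - 31686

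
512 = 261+251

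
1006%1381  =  1006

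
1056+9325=10381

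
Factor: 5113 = 5113^1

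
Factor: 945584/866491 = 2^4*29^( - 1 )*113^1*523^1*29879^( - 1)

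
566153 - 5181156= - 4615003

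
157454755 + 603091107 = 760545862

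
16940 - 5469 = 11471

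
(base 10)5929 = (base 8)13451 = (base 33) 5em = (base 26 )8k1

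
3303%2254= 1049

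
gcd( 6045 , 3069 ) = 93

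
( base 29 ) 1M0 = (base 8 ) 2707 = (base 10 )1479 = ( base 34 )19h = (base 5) 21404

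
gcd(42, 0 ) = 42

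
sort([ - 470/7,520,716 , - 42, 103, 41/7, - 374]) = [ - 374, - 470/7 , - 42,41/7,103, 520, 716]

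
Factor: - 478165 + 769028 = 290863=239^1*1217^1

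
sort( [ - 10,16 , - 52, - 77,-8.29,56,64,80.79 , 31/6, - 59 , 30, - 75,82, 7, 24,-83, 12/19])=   [ - 83, - 77,  -  75, - 59 , - 52, -10, - 8.29,12/19 , 31/6, 7 , 16,24,  30,56,64, 80.79,  82]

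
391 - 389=2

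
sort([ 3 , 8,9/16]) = [ 9/16,3,8 ]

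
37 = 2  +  35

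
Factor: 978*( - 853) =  - 834234=-2^1*3^1*163^1*853^1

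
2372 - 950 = 1422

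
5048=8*631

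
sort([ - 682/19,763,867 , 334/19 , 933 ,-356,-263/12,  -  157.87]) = [-356, - 157.87 ,-682/19, - 263/12,334/19,763,867, 933 ]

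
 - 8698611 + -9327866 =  - 18026477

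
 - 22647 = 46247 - 68894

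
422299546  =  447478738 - 25179192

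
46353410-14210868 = 32142542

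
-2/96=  - 1/48 = -0.02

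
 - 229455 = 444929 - 674384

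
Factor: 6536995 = 5^1*47^1*27817^1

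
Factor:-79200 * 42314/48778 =-1675634400/24389= -2^5*3^2 * 5^2*11^1*29^( - 3) * 21157^1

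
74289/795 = 93  +  118/265 = 93.45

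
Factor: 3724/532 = 7^1=   7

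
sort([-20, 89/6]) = [ - 20,89/6] 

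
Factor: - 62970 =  - 2^1*3^1*5^1*2099^1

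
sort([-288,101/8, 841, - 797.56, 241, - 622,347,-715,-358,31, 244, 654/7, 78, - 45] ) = [ - 797.56, - 715, - 622, - 358, - 288, - 45, 101/8, 31, 78, 654/7, 241,  244, 347, 841]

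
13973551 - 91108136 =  - 77134585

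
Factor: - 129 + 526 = 397^1  =  397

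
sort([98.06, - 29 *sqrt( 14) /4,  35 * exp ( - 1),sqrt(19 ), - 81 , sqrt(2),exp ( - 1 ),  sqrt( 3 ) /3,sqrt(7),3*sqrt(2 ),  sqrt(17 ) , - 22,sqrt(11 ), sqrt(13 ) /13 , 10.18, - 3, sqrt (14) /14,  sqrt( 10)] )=[ - 81, - 29*sqrt(14 )/4, - 22, - 3, sqrt(14 ) /14,sqrt(13 ) /13, exp(- 1),sqrt( 3 )/3, sqrt ( 2),sqrt ( 7), sqrt( 10), sqrt(11),sqrt(17), 3*sqrt(2 ),sqrt(19 ), 10.18,35 *exp( -1 ), 98.06]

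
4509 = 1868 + 2641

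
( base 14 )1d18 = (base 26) 7MA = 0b1010011000010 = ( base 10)5314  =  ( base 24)95a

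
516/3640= 129/910 = 0.14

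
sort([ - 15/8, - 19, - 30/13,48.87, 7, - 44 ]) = [-44, - 19 ,-30/13,-15/8,7,48.87]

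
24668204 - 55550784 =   -  30882580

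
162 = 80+82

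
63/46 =1 + 17/46 = 1.37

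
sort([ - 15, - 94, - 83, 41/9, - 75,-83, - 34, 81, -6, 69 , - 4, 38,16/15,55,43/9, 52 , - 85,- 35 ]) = [ -94,-85 , - 83,- 83, - 75, - 35, - 34,  -  15, - 6,  -  4, 16/15 , 41/9 , 43/9 , 38,52 , 55 , 69,81 ]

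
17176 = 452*38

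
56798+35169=91967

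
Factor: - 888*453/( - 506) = 201132/253 = 2^2*3^2*11^( - 1) * 23^( - 1)*37^1*  151^1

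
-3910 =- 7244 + 3334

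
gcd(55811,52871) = 49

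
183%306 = 183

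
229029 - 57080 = 171949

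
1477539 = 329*4491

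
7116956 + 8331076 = 15448032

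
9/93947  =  9/93947 = 0.00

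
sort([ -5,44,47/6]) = [ - 5,  47/6,44 ]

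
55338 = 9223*6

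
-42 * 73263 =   -  3077046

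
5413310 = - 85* ( - 63686) 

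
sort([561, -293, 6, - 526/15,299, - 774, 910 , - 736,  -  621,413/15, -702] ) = [ - 774,-736, - 702, - 621,-293,-526/15, 6, 413/15, 299, 561, 910] 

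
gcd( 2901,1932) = 3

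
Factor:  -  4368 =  - 2^4*3^1*7^1*13^1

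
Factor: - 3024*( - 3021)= 2^4*3^4*7^1*19^1*53^1 = 9135504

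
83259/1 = 83259 = 83259.00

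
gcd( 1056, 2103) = 3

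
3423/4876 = 3423/4876=0.70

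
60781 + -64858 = - 4077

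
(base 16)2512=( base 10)9490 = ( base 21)10AJ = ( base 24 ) gba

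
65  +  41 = 106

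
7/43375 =7/43375 = 0.00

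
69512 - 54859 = 14653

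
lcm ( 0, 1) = 0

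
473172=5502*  86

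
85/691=85/691 = 0.12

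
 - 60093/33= -1821  =  - 1821.00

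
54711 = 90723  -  36012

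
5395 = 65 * 83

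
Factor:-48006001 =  - 48006001^1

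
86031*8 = 688248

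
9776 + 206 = 9982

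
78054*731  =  57057474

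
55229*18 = 994122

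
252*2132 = 537264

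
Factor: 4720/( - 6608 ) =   -  5/7 = -5^1*7^( - 1 ) 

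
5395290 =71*75990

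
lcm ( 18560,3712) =18560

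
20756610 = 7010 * 2961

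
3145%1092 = 961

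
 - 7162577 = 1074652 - 8237229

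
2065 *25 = 51625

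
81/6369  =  27/2123=0.01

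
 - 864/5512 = -1 + 581/689 = - 0.16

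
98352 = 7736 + 90616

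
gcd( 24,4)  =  4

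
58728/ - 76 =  - 773+5/19 = - 772.74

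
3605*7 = 25235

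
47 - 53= - 6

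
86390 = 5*17278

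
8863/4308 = 2+247/4308 = 2.06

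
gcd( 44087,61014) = 1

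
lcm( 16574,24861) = 49722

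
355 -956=-601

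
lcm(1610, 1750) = 40250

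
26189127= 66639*393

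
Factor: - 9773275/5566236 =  - 2^( - 2)*3^( - 1)*5^2*13^( - 1 )*23^2*31^( - 1 )*739^1*1151^( - 1 ) 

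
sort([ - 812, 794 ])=[  -  812 , 794 ]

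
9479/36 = 9479/36 = 263.31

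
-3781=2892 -6673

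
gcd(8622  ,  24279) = 3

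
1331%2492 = 1331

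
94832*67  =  6353744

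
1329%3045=1329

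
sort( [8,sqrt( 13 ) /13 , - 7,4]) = [ - 7,sqrt( 13 )/13,4,8] 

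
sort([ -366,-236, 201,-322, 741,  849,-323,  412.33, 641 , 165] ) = [  -  366, - 323, - 322,-236,165, 201,412.33, 641,741, 849] 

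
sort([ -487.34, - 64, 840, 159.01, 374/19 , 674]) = [  -  487.34, - 64, 374/19,159.01, 674 , 840 ]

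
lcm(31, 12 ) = 372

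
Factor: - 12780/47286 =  - 10/37=- 2^1*5^1 * 37^(-1 )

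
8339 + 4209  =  12548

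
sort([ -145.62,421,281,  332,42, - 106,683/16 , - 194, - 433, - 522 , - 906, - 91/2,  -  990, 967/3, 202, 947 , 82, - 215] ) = [ - 990,-906, - 522, - 433, - 215, - 194 , - 145.62, - 106, - 91/2,42,683/16,82, 202,281,967/3,332,421,  947]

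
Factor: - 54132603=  - 3^1 *7^3*31^1*1697^1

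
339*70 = 23730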